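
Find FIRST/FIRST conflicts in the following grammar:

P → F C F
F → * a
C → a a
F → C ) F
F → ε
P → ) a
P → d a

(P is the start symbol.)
No FIRST/FIRST conflicts.

FIRST sets of the non-terminals at (or reachable through a nullable prefix from) the front of some alternative:
  FIRST(F) = { '*', 'a', ε }
  FIRST(C) = { 'a' }

Productions for P:
  P → F C F: FIRST = { '*', 'a' }
  P → ) a: FIRST = { ')' }
  P → d a: FIRST = { 'd' }
Productions for F:
  F → * a: FIRST = { '*' }
  F → C ) F: FIRST = { 'a' }
  F → ε: FIRST = { ε }
C has only one production, so no FIRST/FIRST conflict is possible there.

All alternatives of each non-terminal have pairwise disjoint FIRST sets.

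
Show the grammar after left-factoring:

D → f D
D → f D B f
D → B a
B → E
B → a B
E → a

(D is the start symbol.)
Left-factoring transforms A → αβ₁ | αβ₂ into A → αA' and A' → β₁ | β₂
(α is the longest common prefix among the alternatives). Repeat until
no nonterminal has two alternatives with a common prefix.

Round 1: D has alternatives sharing prefix 'f D'. Introduce D': D → f D D'
  Add: D' → ε
  Add: D' → B f

No remaining common prefixes — done.

Resulting grammar:
D → f D D'
D' → ε
D' → B f
D → B a
B → E
B → a B
E → a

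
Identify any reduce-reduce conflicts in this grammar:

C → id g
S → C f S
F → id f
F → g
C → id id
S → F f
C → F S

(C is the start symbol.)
No reduce-reduce conflicts

A reduce-reduce conflict occurs when an LR(0) state has two complete items [A → α .] and [B → β .] — both call for a reduction, and with no lookahead the parser cannot choose between them.

Augment with C' → C and build the canonical LR(0) collection (I0 = CLOSURE({[C' → . C]}), then GOTO on every symbol after a dot until no new states appear). It has 14 states:
  I0: { [C → . F S], [C → . id g], [C → . id id], [C' → . C], [F → . g], [F → . id f] }  — shift
  I1: { [C' → C .] }  — accept
  I2: { [C → . F S], [C → . id g], [C → . id id], [C → F . S], [F → . g], [F → . id f], [S → . C f S], [S → . F f] }  — shift
  I3: { [F → g .] }  — reduce
  I4: { [C → id . g], [C → id . id], [F → id . f] }  — shift
  I5: { [F → id f .] }  — reduce
  I6: { [C → id g .] }  — reduce
  I7: { [C → id id .] }  — reduce
  I8: { [S → C . f S] }  — shift
  I9: { [C → . F S], [C → . id g], [C → . id id], [C → F . S], [F → . g], [F → . id f], [S → . C f S], [S → . F f], [S → F . f] }  — shift
  I10: { [C → F S .] }  — reduce
  I11: { [S → F f .] }  — reduce
  I12: { [C → . F S], [C → . id g], [C → . id id], [F → . g], [F → . id f], [S → . C f S], [S → . F f], [S → C f . S] }  — shift
  I13: { [S → C f S .] }  — reduce

No state contains more than one complete item.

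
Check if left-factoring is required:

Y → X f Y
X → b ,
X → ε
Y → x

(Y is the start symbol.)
Left-factoring is needed when two productions for the same non-terminal
share a common prefix on the right-hand side.

Productions for Y:
  Y → X f Y
  Y → x
Productions for X:
  X → b ,
  X → ε

No common prefixes found.

Answer: No, left-factoring is not needed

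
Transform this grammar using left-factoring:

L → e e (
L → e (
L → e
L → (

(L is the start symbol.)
Left-factoring transforms A → αβ₁ | αβ₂ into A → αA' and A' → β₁ | β₂
(α is the longest common prefix among the alternatives). Repeat until
no nonterminal has two alternatives with a common prefix.

Round 1: L has alternatives sharing prefix 'e'. Introduce L': L → e L'
  Add: L' → e (
  Add: L' → (
  Add: L' → ε

No remaining common prefixes — done.

Resulting grammar:
L → e L'
L' → e (
L' → (
L' → ε
L → (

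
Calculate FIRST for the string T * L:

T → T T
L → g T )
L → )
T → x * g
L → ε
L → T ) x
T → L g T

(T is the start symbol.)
{ ')', 'g', 'x' }

FIRST sets of the non-terminals involved (from the grammar, by fixed-point iteration):
  FIRST(T) = { ')', 'g', 'x' }

To compute FIRST(T * L), process the symbols left to right:
Symbol T is a non-terminal. Add FIRST(T) \ {ε} = { ')', 'g', 'x' }
T is not nullable (ε ∉ FIRST(T)), so stop here.
FIRST(T * L) = { ')', 'g', 'x' }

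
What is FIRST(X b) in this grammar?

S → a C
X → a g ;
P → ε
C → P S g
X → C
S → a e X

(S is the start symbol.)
{ 'a' }

FIRST sets of the non-terminals involved (from the grammar, by fixed-point iteration):
  FIRST(X) = { 'a' }

To compute FIRST(X b), process the symbols left to right:
Symbol X is a non-terminal. Add FIRST(X) \ {ε} = { 'a' }
X is not nullable (ε ∉ FIRST(X)), so stop here.
FIRST(X b) = { 'a' }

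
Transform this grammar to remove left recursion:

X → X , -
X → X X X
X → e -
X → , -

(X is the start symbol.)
X → e - X'
X → , - X'
X' → , - X'
X' → X X X'
X' → ε

X is directly left-recursive. The standard transformation for
  A → A α₁ | ... | A α_m | β₁ | ... | β_n
is
  A  → β₁ A' | ... | β_n A'
  A' → α₁ A' | ... | α_m A' | ε

X → e - becomes X → e - X'
X → , - becomes X → , - X'
X → X , - becomes X' → , - X'
X → X X X becomes X' → X X X'
Add X' → ε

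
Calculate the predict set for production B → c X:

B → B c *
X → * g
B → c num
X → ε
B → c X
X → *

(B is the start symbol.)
PREDICT(B → c X) = (FIRST(RHS) \ {ε}) ∪ (FOLLOW(B) if ε ∈ FIRST(RHS), i.e. RHS ⇒* ε)
FIRST(c X) = { 'c' }
ε ∉ FIRST(c X), so FOLLOW(B) is not added.
PREDICT(B → c X) = { 'c' }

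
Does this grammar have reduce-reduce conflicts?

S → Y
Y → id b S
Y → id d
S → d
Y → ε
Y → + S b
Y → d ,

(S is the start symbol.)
A reduce-reduce conflict occurs when an LR(0) state has two complete items [A → α .] and [B → β .] — both call for a reduction, and with no lookahead the parser cannot choose between them.

Augment with S' → S and build the canonical LR(0) collection (I0 = CLOSURE({[S' → . S]}), then GOTO on every symbol after a dot until no new states appear). It has 12 states:
  I0: { [S → . Y], [S → . d], [S' → . S], [Y → . + S b], [Y → . d ,], [Y → . id b S], [Y → . id d], [Y → .] }  — shift, reduce
  I1: { [S → . Y], [S → . d], [Y → + . S b], [Y → . + S b], [Y → . d ,], [Y → . id b S], [Y → . id d], [Y → .] }  — shift, reduce
  I2: { [S' → S .] }  — accept
  I3: { [S → Y .] }  — reduce
  I4: { [S → d .], [Y → d . ,] }  — shift, reduce
  I5: { [Y → id . b S], [Y → id . d] }  — shift
  I6: { [S → . Y], [S → . d], [Y → . + S b], [Y → . d ,], [Y → . id b S], [Y → . id d], [Y → .], [Y → id b . S] }  — shift, reduce
  I7: { [Y → id d .] }  — reduce
  I8: { [Y → id b S .] }  — reduce
  I9: { [Y → d , .] }  — reduce
  I10: { [Y → + S . b] }  — shift
  I11: { [Y → + S b .] }  — reduce

No state contains more than one complete item.

Answer: No reduce-reduce conflicts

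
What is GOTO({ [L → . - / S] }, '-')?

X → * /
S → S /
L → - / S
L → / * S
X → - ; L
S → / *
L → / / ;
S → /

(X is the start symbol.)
GOTO(I, '-') = CLOSURE({ [A → αX.β] : [A → α.Xβ] ∈ I, X = '-' })

Items with dot before '-', with the dot advanced:
  [L → . - / S] → [L → - . / S]
Closure adds nothing (no advanced item has the dot before a non-terminal).

GOTO = { [L → - . / S] }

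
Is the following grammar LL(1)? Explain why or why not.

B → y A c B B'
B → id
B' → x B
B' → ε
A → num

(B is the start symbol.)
Relevant sets:
  FOLLOW(B') = { $, 'x' }

For B:
  PREDICT(B → y A c B B') = { 'y' }
  PREDICT(B → id) = { 'id' }
For B':
  PREDICT(B' → x B) = { 'x' }
  PREDICT(B' → ε) = { $, 'x' }
A has a single production, so nothing to check there.

Conflict found: Predict set conflict for B': { 'x' }
The grammar is NOT LL(1).

Answer: No. Predict set conflict for B': { 'x' }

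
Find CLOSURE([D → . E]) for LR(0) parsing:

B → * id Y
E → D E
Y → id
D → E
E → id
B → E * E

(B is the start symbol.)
{ [D → . E], [E → . D E], [E → . id] }

Start with: [D → . E]
  [D → . E] has the dot before E: add [E → . D E], [E → . id]
  [E → . D E] has the dot before D: all D-items already present
No further items can be added.

CLOSURE = { [D → . E], [E → . D E], [E → . id] }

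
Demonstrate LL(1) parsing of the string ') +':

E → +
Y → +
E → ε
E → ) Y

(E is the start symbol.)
LL(1) parsing maintains a stack (initially the start symbol over $) and the input. At each step: if the stack top is a terminal, match it against the current input token; if it is a non-terminal N, replace it with the RHS of M[N, lookahead] (the unique production whose predict set contains the lookahead).

Stack is shown with the top on the left.

Stack  Input  Action
--------------------
E $    ) + $  output E → ) Y
) Y $  ) + $  match ')'
Y $    + $    output Y → +
+ $    + $    match '+'
$      $      accept

The string is accepted.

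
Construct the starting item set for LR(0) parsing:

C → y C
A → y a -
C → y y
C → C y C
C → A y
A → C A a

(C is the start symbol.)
{ [A → . C A a], [A → . y a -], [C → . A y], [C → . C y C], [C → . y C], [C → . y y], [C' → . C] }

First, augment the grammar with C' → C
I₀ = CLOSURE({ [C' → . C] }):
  [C' → . C] has the dot before C: add [C → . y C], [C → . y y], [C → . C y C], [C → . A y]
  [C → . A y] has the dot before A: add [A → . y a -], [A → . C A a]
No further items can be added.

I₀ = { [A → . C A a], [A → . y a -], [C → . A y], [C → . C y C], [C → . y C], [C → . y y], [C' → . C] }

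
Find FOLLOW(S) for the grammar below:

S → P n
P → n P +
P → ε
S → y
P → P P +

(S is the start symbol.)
S is the start symbol, so $ ∈ FOLLOW(S).
S does not occur on any right-hand side.

Taking the union: FOLLOW(S) = { $ }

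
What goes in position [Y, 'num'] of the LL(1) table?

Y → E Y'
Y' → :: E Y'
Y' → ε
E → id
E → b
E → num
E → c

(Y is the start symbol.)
Y → E Y'

To find M[Y, 'num'], we find productions for Y where 'num' is in the predict set (PREDICT(N → α) = (FIRST(α) \ {ε}) ∪ (FOLLOW(N) if α ⇒* ε)).

Relevant sets:
  FIRST(E) = { 'b', 'c', 'id', 'num' }

Y → E Y': PREDICT = { 'b', 'c', 'id', 'num' }
  'num' is in predict set, so this production goes in M[Y, 'num']

M[Y, 'num'] = Y → E Y'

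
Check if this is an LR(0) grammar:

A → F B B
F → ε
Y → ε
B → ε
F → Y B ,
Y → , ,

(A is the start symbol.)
No. Shift-reduce conflict between [F → .] and [Y → . , ,]

A grammar is LR(0) if no state in the canonical LR(0) collection has:
  - both a shift item (dot before a terminal) and a complete item (shift-reduce conflict), or
  - two or more complete items (reduce-reduce conflict; the accept item [A' → A .] counts as a complete item here).

Augment with A' → A and build the canonical LR(0) collection (I0 = CLOSURE({[A' → . A]}), then GOTO on every symbol after a dot until no new states appear). It has 10 states:
  I0: { [A → . F B B], [A' → . A], [F → . Y B ,], [F → .], [Y → . , ,], [Y → .] }  — shift, 2 reduces
  I1: { [Y → , . ,] }  — shift
  I2: { [A' → A .] }  — accept
  I3: { [A → F . B B], [B → .] }  — reduce
  I4: { [B → .], [F → Y . B ,] }  — reduce
  I5: { [F → Y B . ,] }  — shift
  I6: { [F → Y B , .] }  — reduce
  I7: { [A → F B . B], [B → .] }  — reduce
  I8: { [A → F B B .] }  — reduce
  I9: { [Y → , , .] }  — reduce

Conflict in state I0:
  Shift-reduce conflict between [F → .] and [Y → . , ,]
So the grammar is NOT LR(0).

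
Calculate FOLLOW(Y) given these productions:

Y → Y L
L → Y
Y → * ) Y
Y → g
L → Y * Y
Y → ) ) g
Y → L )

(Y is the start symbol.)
To compute FOLLOW(Y), find every occurrence of Y on a right-hand side N → α Y β: add FIRST(β) \ {ε}, and if β is empty or nullable also add FOLLOW(N). Iterate to a fixed point.

Y is the start symbol, so $ ∈ FOLLOW(Y).
In Y → Y L: Y is followed by L, add FIRST(L) \ {ε} = { ')', '*', 'g' }
In L → Y: Y is at the end, add FOLLOW(L)
In Y → * ) Y: Y is at the end; this adds FOLLOW(Y) to itself — nothing new
In L → Y * Y: Y is followed by '*' Y, add FIRST('*' Y) \ {ε} = { '*' }
In L → Y * Y: Y is at the end, add FOLLOW(L)

The FOLLOW sets referred to above (computed the same way, to a fixed point):
  FOLLOW(L) = { $, ')', '*', 'g' }

Taking the union: FOLLOW(Y) = { $, ')', '*', 'g' }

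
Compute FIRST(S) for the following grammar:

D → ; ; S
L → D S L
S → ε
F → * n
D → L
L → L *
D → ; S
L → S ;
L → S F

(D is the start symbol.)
To compute FIRST(S), examine every production with S on the left-hand side, reading each right-hand side left to right until a non-nullable symbol is reached.

From S → ε:
  - ε-production, so ε ∈ FIRST(S)

Collecting: FIRST(S) = { ε }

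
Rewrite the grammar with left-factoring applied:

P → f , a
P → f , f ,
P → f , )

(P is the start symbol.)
Left-factoring transforms A → αβ₁ | αβ₂ into A → αA' and A' → β₁ | β₂
(α is the longest common prefix among the alternatives). Repeat until
no nonterminal has two alternatives with a common prefix.

Round 1: P has alternatives sharing prefix 'f ,'. Introduce P': P → f , P'
  Add: P' → a
  Add: P' → f ,
  Add: P' → )

No remaining common prefixes — done.

Resulting grammar:
P → f , P'
P' → a
P' → f ,
P' → )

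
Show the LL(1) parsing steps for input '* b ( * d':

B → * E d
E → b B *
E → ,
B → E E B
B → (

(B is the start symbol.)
Stack is shown with the top on the left.

Stack      Input        Action
------------------------------
B $        * b ( * d $  output B → * E d
* E d $    * b ( * d $  match '*'
E d $      b ( * d $    output E → b B *
b B * d $  b ( * d $    match 'b'
B * d $    ( * d $      output B → (
( * d $    ( * d $      match '('
* d $      * d $        match '*'
d $        d $          match 'd'
$          $            accept

The string is accepted.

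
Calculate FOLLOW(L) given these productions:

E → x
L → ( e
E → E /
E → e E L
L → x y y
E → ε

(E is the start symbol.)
{ $, '(', '/', 'x' }

In E → e E L: L is at the end, add FOLLOW(E)

The FOLLOW sets referred to above (computed the same way, to a fixed point):
  FOLLOW(E) = { $, '(', '/', 'x' }

Taking the union: FOLLOW(L) = { $, '(', '/', 'x' }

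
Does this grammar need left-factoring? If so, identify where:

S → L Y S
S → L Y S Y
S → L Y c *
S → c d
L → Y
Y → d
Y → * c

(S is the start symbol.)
Left-factoring is needed when two productions for the same non-terminal
share a common prefix on the right-hand side.

Productions for S:
  S → L Y S
  S → L Y S Y
  S → L Y c *
  S → c d
Productions for Y:
  Y → d
  Y → * c

Found common prefix 'L Y' in productions for S

Answer: Yes, S has productions with common prefix 'L Y'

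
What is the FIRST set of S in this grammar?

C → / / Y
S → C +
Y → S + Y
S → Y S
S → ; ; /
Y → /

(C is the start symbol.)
{ '/', ';' }

FIRST sets of the other non-terminals involved (by the same procedure, iterated to a fixed point):
  FIRST(C) = { '/' }
  FIRST(Y) = { '/', ';' }

From S → C +:
  - C is a non-terminal: add FIRST(C) \ {ε} = { '/' }
    C is not nullable, so stop
From S → Y S:
  - Y is a non-terminal: add FIRST(Y) \ {ε} = { '/', ';' }
    Y is not nullable, so stop
From S → ; ; /:
  - ';' is a terminal: add ';' and stop

Collecting: FIRST(S) = { '/', ';' }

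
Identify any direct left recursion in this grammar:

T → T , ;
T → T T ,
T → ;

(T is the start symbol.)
Direct left recursion occurs when N → N α for some non-terminal N (the right-hand side begins with the left-hand side itself).

T → T , ;: LEFT RECURSIVE (starts with T)
T → T T ,: LEFT RECURSIVE (starts with T)
T → ;: starts with ';'

The grammar has direct left recursion on: T.

Answer: Yes, T is left-recursive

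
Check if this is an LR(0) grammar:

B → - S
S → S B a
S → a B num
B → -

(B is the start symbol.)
Augment with B' → B and build the canonical LR(0) collection (I0 = CLOSURE({[B' → . B]}), then GOTO on every symbol after a dot until no new states appear). It has 9 states:
  I0: { [B → . - S], [B → . -], [B' → . B] }  — shift
  I1: { [B → - . S], [B → - .], [S → . S B a], [S → . a B num] }  — shift, reduce
  I2: { [B' → B .] }  — accept
  I3: { [B → - S .], [B → . - S], [B → . -], [S → S . B a] }  — shift, reduce
  I4: { [B → . - S], [B → . -], [S → a . B num] }  — shift
  I5: { [S → a B . num] }  — shift
  I6: { [S → a B num .] }  — reduce
  I7: { [S → S B . a] }  — shift
  I8: { [S → S B a .] }  — reduce

Conflict in state I1:
  Shift-reduce conflict between [B → - .] and [S → . a B num]
So the grammar is NOT LR(0).

Answer: No. Shift-reduce conflict between [B → - .] and [S → . a B num]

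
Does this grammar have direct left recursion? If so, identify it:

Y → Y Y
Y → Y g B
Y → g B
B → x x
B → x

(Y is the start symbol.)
Yes, Y is left-recursive

Y → Y Y: LEFT RECURSIVE (starts with Y)
Y → Y g B: LEFT RECURSIVE (starts with Y)
Y → g B: starts with g
B → x x: starts with x
B → x: starts with x

The grammar has direct left recursion on: Y.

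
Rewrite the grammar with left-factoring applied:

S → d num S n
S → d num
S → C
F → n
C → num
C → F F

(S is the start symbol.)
Left-factoring transforms A → αβ₁ | αβ₂ into A → αA' and A' → β₁ | β₂
(α is the longest common prefix among the alternatives). Repeat until
no nonterminal has two alternatives with a common prefix.

Round 1: S has alternatives sharing prefix 'd num'. Introduce S': S → d num S'
  Add: S' → S n
  Add: S' → ε

No remaining common prefixes — done.

Resulting grammar:
S → d num S'
S' → S n
S' → ε
S → C
F → n
C → num
C → F F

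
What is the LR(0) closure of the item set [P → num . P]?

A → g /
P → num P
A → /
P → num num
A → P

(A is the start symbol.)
Start with: [P → num . P]
  [P → num . P] has the dot before P: add [P → . num P], [P → . num num]
No further items can be added.

CLOSURE = { [P → . num P], [P → . num num], [P → num . P] }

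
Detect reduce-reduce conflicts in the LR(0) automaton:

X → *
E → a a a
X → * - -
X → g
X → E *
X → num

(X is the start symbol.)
Augment with X' → X and build the canonical LR(0) collection (I0 = CLOSURE({[X' → . X]}), then GOTO on every symbol after a dot until no new states appear). It has 12 states:
  I0: { [E → . a a a], [X → . * - -], [X → . *], [X → . E *], [X → . g], [X → . num], [X' → . X] }  — shift
  I1: { [X → * . - -], [X → * .] }  — shift, reduce
  I2: { [X → E . *] }  — shift
  I3: { [X' → X .] }  — accept
  I4: { [E → a . a a] }  — shift
  I5: { [X → g .] }  — reduce
  I6: { [X → num .] }  — reduce
  I7: { [E → a a . a] }  — shift
  I8: { [E → a a a .] }  — reduce
  I9: { [X → E * .] }  — reduce
  I10: { [X → * - . -] }  — shift
  I11: { [X → * - - .] }  — reduce

No state contains more than one complete item.

Answer: No reduce-reduce conflicts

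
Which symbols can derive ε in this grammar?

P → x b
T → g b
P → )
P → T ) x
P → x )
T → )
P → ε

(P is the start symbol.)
A non-terminal is nullable if it can derive ε (the empty string): either it has an ε-production, or it has a production whose right-hand side consists entirely of nullable non-terminals.

ε-productions: P → ε
So P is immediately nullable.
No further non-terminal can be added: every production for the remaining non-terminals contains a terminal or a non-nullable non-terminal.
Nullable = { 'P' }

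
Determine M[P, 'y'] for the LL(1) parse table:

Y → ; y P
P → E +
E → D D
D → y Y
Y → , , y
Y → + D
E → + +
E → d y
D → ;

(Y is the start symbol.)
To find M[P, 'y'], we find productions for P where 'y' is in the predict set (PREDICT(N → α) = (FIRST(α) \ {ε}) ∪ (FOLLOW(N) if α ⇒* ε)).

Relevant sets:
  FIRST(E) = { '+', ';', 'd', 'y' }

P → E +: PREDICT = { '+', ';', 'd', 'y' }
  'y' is in predict set, so this production goes in M[P, 'y']

M[P, 'y'] = P → E +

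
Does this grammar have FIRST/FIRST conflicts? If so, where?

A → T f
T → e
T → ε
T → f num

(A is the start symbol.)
No FIRST/FIRST conflicts.

Productions for T:
  T → e: FIRST = { 'e' }
  T → ε: FIRST = { ε }
  T → f num: FIRST = { 'f' }
A has only one production, so no FIRST/FIRST conflict is possible there.

All alternatives of each non-terminal have pairwise disjoint FIRST sets.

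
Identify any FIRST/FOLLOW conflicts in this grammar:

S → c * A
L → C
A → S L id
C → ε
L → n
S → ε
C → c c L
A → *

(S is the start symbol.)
Yes. S → c '*' A with FOLLOW(S) on { 'c' }

A FIRST/FOLLOW conflict occurs when a non-terminal N has a nullable alternative N → β (β ⇒* ε) and another alternative N → α with FIRST(α) ∩ FOLLOW(N) ≠ ∅: on such a lookahead the parser cannot decide between expanding α and letting N vanish via β.

Nullable non-terminals: C, L, S.
FIRST sets used below: FIRST(C) = { 'c', ε }

C: nullable alternative(s) C → ε; FOLLOW(C) = { 'id' }
  C → ε: FIRST \ {ε} = { } — this is the only nullable alternative, skip
  C → c c L: FIRST \ {ε} = { 'c' } — disjoint from FOLLOW(C)

L: nullable alternative(s) L → C; FOLLOW(L) = { 'id' }
  L → C: FIRST \ {ε} = { 'c' } — this is the only nullable alternative, skip
  L → n: FIRST \ {ε} = { 'n' } — disjoint from FOLLOW(L)

S: nullable alternative(s) S → ε; FOLLOW(S) = { $, 'c', 'id', 'n' }
  S → c * A: FIRST \ {ε} = { 'c' } — overlaps FOLLOW(S) on { 'c' }: CONFLICT
  S → ε: FIRST \ {ε} = { } — this is the only nullable alternative, skip

A has no nullable alternative, so no FIRST/FOLLOW check is needed there.

So the grammar has 1 FIRST/FOLLOW conflict (marked CONFLICT above).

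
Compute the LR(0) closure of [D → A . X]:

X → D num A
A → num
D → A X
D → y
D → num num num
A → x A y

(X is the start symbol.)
{ [A → . num], [A → . x A y], [D → . A X], [D → . num num num], [D → . y], [D → A . X], [X → . D num A] }

To compute CLOSURE, for each item [A → α.Bβ] where B is a non-terminal, add [B → .γ] for all productions B → γ; repeat for the newly added items until nothing changes.

Start with: [D → A . X]
  [D → A . X] has the dot before X: add [X → . D num A]
  [X → . D num A] has the dot before D: add [D → . A X], [D → . y], [D → . num num num]
  [D → . A X] has the dot before A: add [A → . num], [A → . x A y]
No further items can be added.

CLOSURE = { [A → . num], [A → . x A y], [D → . A X], [D → . num num num], [D → . y], [D → A . X], [X → . D num A] }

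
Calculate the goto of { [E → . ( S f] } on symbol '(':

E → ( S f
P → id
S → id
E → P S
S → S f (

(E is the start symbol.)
{ [E → ( . S f], [S → . S f (], [S → . id] }

GOTO(I, '(') = CLOSURE({ [A → αX.β] : [A → α.Xβ] ∈ I, X = '(' })

Items with dot before '(', with the dot advanced:
  [E → . ( S f] → [E → ( . S f]
Closure of the advanced items:
  [E → ( . S f] has the dot before S: add [S → . id], [S → . S f (]

GOTO = { [E → ( . S f], [S → . S f (], [S → . id] }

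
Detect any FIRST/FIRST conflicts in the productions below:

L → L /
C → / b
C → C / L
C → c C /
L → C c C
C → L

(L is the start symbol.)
A FIRST/FIRST conflict occurs when two productions N → α and N → β for the same non-terminal have FIRST(α) ∩ FIRST(β) ≠ ∅ (with ε ∈ FIRST of a nullable right-hand side, so two nullable alternatives also conflict).

FIRST sets of the non-terminals at (or reachable through a nullable prefix from) the front of some alternative:
  FIRST(L) = { '/', 'c' }
  FIRST(C) = { '/', 'c' }

Productions for L:
  L → L /: FIRST = { '/', 'c' }
  L → C c C: FIRST = { '/', 'c' }
Productions for C:
  C → / b: FIRST = { '/' }
  C → C / L: FIRST = { '/', 'c' }
  C → c C /: FIRST = { 'c' }
  C → L: FIRST = { '/', 'c' }

Conflict for L: L → L / and L → C c C
  Overlap: { '/', 'c' }
Conflict for C: C → / b and C → C / L
  Overlap: { '/' }
Conflict for C: C → / b and C → L
  Overlap: { '/' }
Conflict for C: C → C / L and C → c C /
  Overlap: { 'c' }
Conflict for C: C → C / L and C → L
  Overlap: { '/', 'c' }
Conflict for C: C → c C / and C → L
  Overlap: { 'c' }

Answer: Yes. L → L '/' / L → C c C on { '/', 'c' }; C → '/' b / C → C '/' L on { '/' }; C → '/' b / C → L on { '/' }; C → C '/' L / C → c C '/' on { 'c' }; C → C '/' L / C → L on { '/', 'c' }; C → c C '/' / C → L on { 'c' }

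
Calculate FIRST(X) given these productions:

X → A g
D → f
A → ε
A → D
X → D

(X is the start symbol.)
To compute FIRST(X), examine every production with X on the left-hand side, reading each right-hand side left to right until a non-nullable symbol is reached.

FIRST sets of the other non-terminals involved (by the same procedure, iterated to a fixed point):
  FIRST(A) = { 'f', ε }
  FIRST(D) = { 'f' }

From X → A g:
  - A is a non-terminal: add FIRST(A) \ {ε} = { 'f' }
    A is nullable, so continue to the next symbol
  - g is a terminal: add 'g' and stop
From X → D:
  - D is a non-terminal: add FIRST(D) \ {ε} = { 'f' }
    D is not nullable, so stop

Collecting: FIRST(X) = { 'f', 'g' }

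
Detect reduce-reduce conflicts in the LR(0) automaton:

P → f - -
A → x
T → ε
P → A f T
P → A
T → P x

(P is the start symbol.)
No reduce-reduce conflicts

A reduce-reduce conflict occurs when an LR(0) state has two complete items [A → α .] and [B → β .] — both call for a reduction, and with no lookahead the parser cannot choose between them.

Augment with P' → P and build the canonical LR(0) collection (I0 = CLOSURE({[P' → . P]}), then GOTO on every symbol after a dot until no new states appear). It has 11 states:
  I0: { [A → . x], [P → . A f T], [P → . A], [P → . f - -], [P' → . P] }  — shift
  I1: { [P → A . f T], [P → A .] }  — shift, reduce
  I2: { [P' → P .] }  — accept
  I3: { [P → f . - -] }  — shift
  I4: { [A → x .] }  — reduce
  I5: { [P → f - . -] }  — shift
  I6: { [P → f - - .] }  — reduce
  I7: { [A → . x], [P → . A f T], [P → . A], [P → . f - -], [P → A f . T], [T → . P x], [T → .] }  — shift, reduce
  I8: { [T → P . x] }  — shift
  I9: { [P → A f T .] }  — reduce
  I10: { [T → P x .] }  — reduce

No state contains more than one complete item.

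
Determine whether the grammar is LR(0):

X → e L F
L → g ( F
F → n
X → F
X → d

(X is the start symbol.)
Yes, the grammar is LR(0)

Augment with X' → X and build the canonical LR(0) collection (I0 = CLOSURE({[X' → . X]}), then GOTO on every symbol after a dot until no new states appear). It has 11 states:
  I0: { [F → . n], [X → . F], [X → . d], [X → . e L F], [X' → . X] }  — shift
  I1: { [X → F .] }  — reduce
  I2: { [X' → X .] }  — accept
  I3: { [X → d .] }  — reduce
  I4: { [L → . g ( F], [X → e . L F] }  — shift
  I5: { [F → n .] }  — reduce
  I6: { [F → . n], [X → e L . F] }  — shift
  I7: { [L → g . ( F] }  — shift
  I8: { [F → . n], [L → g ( . F] }  — shift
  I9: { [L → g ( F .] }  — reduce
  I10: { [X → e L F .] }  — reduce

Every state is either a pure shift/goto state or contains exactly one complete item and nothing to shift — no conflicts. The grammar is LR(0).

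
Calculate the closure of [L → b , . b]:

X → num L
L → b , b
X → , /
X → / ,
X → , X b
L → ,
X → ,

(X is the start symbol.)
Start with: [L → b , . b]
The dot precedes the terminal b, so nothing is added.

CLOSURE = { [L → b , . b] }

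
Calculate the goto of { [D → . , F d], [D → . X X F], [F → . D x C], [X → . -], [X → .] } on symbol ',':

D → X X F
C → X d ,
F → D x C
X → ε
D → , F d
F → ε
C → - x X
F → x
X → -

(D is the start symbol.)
GOTO(I, ',') = CLOSURE({ [A → αX.β] : [A → α.Xβ] ∈ I, X = ',' })

Items with dot before ',', with the dot advanced:
  [D → . , F d] → [D → , . F d]
Closure of the advanced items:
  [D → , . F d] has the dot before F: add [F → . D x C], [F → .], [F → . x]
  [F → . D x C] has the dot before D: add [D → . X X F], [D → . , F d]
  [D → . X X F] has the dot before X: add [X → .], [X → . -]

GOTO = { [D → , . F d], [D → . , F d], [D → . X X F], [F → . D x C], [F → . x], [F → .], [X → . -], [X → .] }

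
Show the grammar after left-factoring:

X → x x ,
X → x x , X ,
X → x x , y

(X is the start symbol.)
Left-factoring transforms A → αβ₁ | αβ₂ into A → αA' and A' → β₁ | β₂
(α is the longest common prefix among the alternatives). Repeat until
no nonterminal has two alternatives with a common prefix.

Round 1: X has alternatives sharing prefix 'x x ,'. Introduce X': X → x x , X'
  Add: X' → ε
  Add: X' → X ,
  Add: X' → y

No remaining common prefixes — done.

Resulting grammar:
X → x x , X'
X' → ε
X' → X ,
X' → y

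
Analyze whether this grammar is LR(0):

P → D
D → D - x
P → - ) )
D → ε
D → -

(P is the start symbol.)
A grammar is LR(0) if no state in the canonical LR(0) collection has:
  - both a shift item (dot before a terminal) and a complete item (shift-reduce conflict), or
  - two or more complete items (reduce-reduce conflict; the accept item [P' → P .] counts as a complete item here).

Augment with P' → P and build the canonical LR(0) collection (I0 = CLOSURE({[P' → . P]}), then GOTO on every symbol after a dot until no new states appear). It has 8 states:
  I0: { [D → . -], [D → . D - x], [D → .], [P → . - ) )], [P → . D], [P' → . P] }  — shift, reduce
  I1: { [D → - .], [P → - . ) )] }  — shift, reduce
  I2: { [D → D . - x], [P → D .] }  — shift, reduce
  I3: { [P' → P .] }  — accept
  I4: { [D → D - . x] }  — shift
  I5: { [D → D - x .] }  — reduce
  I6: { [P → - ) . )] }  — shift
  I7: { [P → - ) ) .] }  — reduce

Conflict in state I0:
  Shift-reduce conflict between [D → .] and [D → . -]
So the grammar is NOT LR(0).

Answer: No. Shift-reduce conflict between [D → .] and [D → . -]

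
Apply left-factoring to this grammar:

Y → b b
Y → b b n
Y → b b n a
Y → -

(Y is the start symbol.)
Left-factoring transforms A → αβ₁ | αβ₂ into A → αA' and A' → β₁ | β₂
(α is the longest common prefix among the alternatives). Repeat until
no nonterminal has two alternatives with a common prefix.

Round 1: Y has alternatives sharing prefix 'b b'. Introduce Y': Y → b b Y'
  Add: Y' → ε
  Add: Y' → n
  Add: Y' → n a

Round 2: Y' has alternatives sharing prefix 'n'. Introduce Y'': Y' → n Y''
  Add: Y'' → ε
  Add: Y'' → a

No remaining common prefixes — done.

Resulting grammar:
Y → b b Y'
Y' → ε
Y' → n Y''
Y'' → ε
Y'' → a
Y → -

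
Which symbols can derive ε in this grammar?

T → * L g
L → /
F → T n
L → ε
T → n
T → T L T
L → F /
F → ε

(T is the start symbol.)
{ 'F', 'L' }

ε-productions: L → ε, F → ε
So L, F are immediately nullable.
No further non-terminal can be added: every production for the remaining non-terminals contains a terminal or a non-nullable non-terminal.
Nullable = { 'F', 'L' }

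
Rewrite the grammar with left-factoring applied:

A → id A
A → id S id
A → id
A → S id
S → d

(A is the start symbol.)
Left-factoring transforms A → αβ₁ | αβ₂ into A → αA' and A' → β₁ | β₂
(α is the longest common prefix among the alternatives). Repeat until
no nonterminal has two alternatives with a common prefix.

Round 1: A has alternatives sharing prefix 'id'. Introduce A': A → id A'
  Add: A' → A
  Add: A' → S id
  Add: A' → ε

No remaining common prefixes — done.

Resulting grammar:
A → id A'
A' → A
A' → S id
A' → ε
A → S id
S → d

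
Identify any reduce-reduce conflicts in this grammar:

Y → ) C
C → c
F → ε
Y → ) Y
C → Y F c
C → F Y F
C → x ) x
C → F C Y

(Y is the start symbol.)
A reduce-reduce conflict occurs when an LR(0) state has two complete items [A → α .] and [B → β .] — both call for a reduction, and with no lookahead the parser cannot choose between them.

Augment with Y' → Y and build the canonical LR(0) collection (I0 = CLOSURE({[Y' → . Y]}), then GOTO on every symbol after a dot until no new states appear). It has 16 states:
  I0: { [Y → . ) C], [Y → . ) Y], [Y' → . Y] }  — shift
  I1: { [C → . F C Y], [C → . F Y F], [C → . Y F c], [C → . c], [C → . x ) x], [F → .], [Y → ) . C], [Y → ) . Y], [Y → . ) C], [Y → . ) Y] }  — shift, reduce
  I2: { [Y' → Y .] }  — accept
  I3: { [Y → ) C .] }  — reduce
  I4: { [C → . F C Y], [C → . F Y F], [C → . Y F c], [C → . c], [C → . x ) x], [C → F . C Y], [C → F . Y F], [F → .], [Y → . ) C], [Y → . ) Y] }  — shift, reduce
  I5: { [C → Y . F c], [F → .], [Y → ) Y .] }  — 2 reduces
  I6: { [C → c .] }  — reduce
  I7: { [C → x . ) x] }  — shift
  I8: { [C → x ) . x] }  — shift
  I9: { [C → x ) x .] }  — reduce
  I10: { [C → Y F . c] }  — shift
  I11: { [C → Y F c .] }  — reduce
  I12: { [C → F C . Y], [Y → . ) C], [Y → . ) Y] }  — shift
  I13: { [C → F Y . F], [C → Y . F c], [F → .] }  — reduce
  I14: { [C → F Y F .], [C → Y F . c] }  — shift, reduce
  I15: { [C → F C Y .] }  — reduce

I5 contains complete items [F → .], [Y → ) Y .] — reduce-reduce conflict.

Answer: Yes — I5: [F → .] vs [Y → ) Y .]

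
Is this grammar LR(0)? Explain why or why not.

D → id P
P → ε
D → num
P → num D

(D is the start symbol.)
No. Shift-reduce conflict between [P → .] and [P → . num D]

Augment with D' → D and build the canonical LR(0) collection (I0 = CLOSURE({[D' → . D]}), then GOTO on every symbol after a dot until no new states appear). It has 7 states:
  I0: { [D → . id P], [D → . num], [D' → . D] }  — shift
  I1: { [D' → D .] }  — accept
  I2: { [D → id . P], [P → . num D], [P → .] }  — shift, reduce
  I3: { [D → num .] }  — reduce
  I4: { [D → id P .] }  — reduce
  I5: { [D → . id P], [D → . num], [P → num . D] }  — shift
  I6: { [P → num D .] }  — reduce

Conflict in state I2:
  Shift-reduce conflict between [P → .] and [P → . num D]
So the grammar is NOT LR(0).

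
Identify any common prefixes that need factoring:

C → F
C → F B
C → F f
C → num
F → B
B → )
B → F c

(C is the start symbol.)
Left-factoring is needed when two productions for the same non-terminal
share a common prefix on the right-hand side.

Productions for C:
  C → F
  C → F B
  C → F f
  C → num
Productions for B:
  B → )
  B → F c

Found common prefix 'F' in productions for C

Answer: Yes, C has productions with common prefix 'F'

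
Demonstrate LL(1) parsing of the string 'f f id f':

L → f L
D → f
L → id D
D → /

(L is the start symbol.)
LL(1) parsing maintains a stack (initially the start symbol over $) and the input. At each step: if the stack top is a terminal, match it against the current input token; if it is a non-terminal N, replace it with the RHS of M[N, lookahead] (the unique production whose predict set contains the lookahead).

Stack is shown with the top on the left.

Stack   Input       Action
--------------------------
L $     f f id f $  output L → f L
f L $   f f id f $  match 'f'
L $     f id f $    output L → f L
f L $   f id f $    match 'f'
L $     id f $      output L → id D
id D $  id f $      match 'id'
D $     f $         output D → f
f $     f $         match 'f'
$       $           accept

The string is accepted.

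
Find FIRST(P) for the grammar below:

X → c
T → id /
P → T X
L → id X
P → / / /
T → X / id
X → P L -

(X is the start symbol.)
FIRST sets of the other non-terminals involved (by the same procedure, iterated to a fixed point):
  FIRST(T) = { '/', 'c', 'id' }

From P → T X:
  - T is a non-terminal: add FIRST(T) \ {ε} = { '/', 'c', 'id' }
    T is not nullable, so stop
From P → / / /:
  - '/' is a terminal: add '/' and stop

Collecting: FIRST(P) = { '/', 'c', 'id' }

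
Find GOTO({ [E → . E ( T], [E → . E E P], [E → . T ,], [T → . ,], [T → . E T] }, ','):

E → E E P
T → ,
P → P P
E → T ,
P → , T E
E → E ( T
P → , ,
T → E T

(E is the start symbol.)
GOTO(I, ',') = CLOSURE({ [A → αX.β] : [A → α.Xβ] ∈ I, X = ',' })

Items with dot before ',', with the dot advanced:
  [T → . ,] → [T → , .]
Closure adds nothing (no advanced item has the dot before a non-terminal).

GOTO = { [T → , .] }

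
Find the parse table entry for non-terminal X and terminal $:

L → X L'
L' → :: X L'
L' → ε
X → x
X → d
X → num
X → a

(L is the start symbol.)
Empty (error entry)

To find M[X, $], we find productions for X where $ is in the predict set (PREDICT(N → α) = (FIRST(α) \ {ε}) ∪ (FOLLOW(N) if α ⇒* ε)).

X → x: PREDICT = { 'x' }
X → d: PREDICT = { 'd' }
X → num: PREDICT = { 'num' }
X → a: PREDICT = { 'a' }

M[X, $] is empty (no production applies)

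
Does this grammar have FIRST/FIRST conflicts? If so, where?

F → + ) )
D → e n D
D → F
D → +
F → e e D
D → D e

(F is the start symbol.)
A FIRST/FIRST conflict occurs when two productions N → α and N → β for the same non-terminal have FIRST(α) ∩ FIRST(β) ≠ ∅ (with ε ∈ FIRST of a nullable right-hand side, so two nullable alternatives also conflict).

FIRST sets of the non-terminals at (or reachable through a nullable prefix from) the front of some alternative:
  FIRST(F) = { '+', 'e' }
  FIRST(D) = { '+', 'e' }

Productions for F:
  F → + ) ): FIRST = { '+' }
  F → e e D: FIRST = { 'e' }
Productions for D:
  D → e n D: FIRST = { 'e' }
  D → F: FIRST = { '+', 'e' }
  D → +: FIRST = { '+' }
  D → D e: FIRST = { '+', 'e' }

Conflict for D: D → e n D and D → F
  Overlap: { 'e' }
Conflict for D: D → e n D and D → D e
  Overlap: { 'e' }
Conflict for D: D → F and D → +
  Overlap: { '+' }
Conflict for D: D → F and D → D e
  Overlap: { '+', 'e' }
Conflict for D: D → + and D → D e
  Overlap: { '+' }

Answer: Yes. D → e n D / D → F on { 'e' }; D → e n D / D → D e on { 'e' }; D → F / D → '+' on { '+' }; D → F / D → D e on { '+', 'e' }; D → '+' / D → D e on { '+' }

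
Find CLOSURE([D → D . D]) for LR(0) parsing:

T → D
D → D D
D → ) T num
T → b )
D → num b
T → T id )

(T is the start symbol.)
To compute CLOSURE, for each item [A → α.Bβ] where B is a non-terminal, add [B → .γ] for all productions B → γ; repeat for the newly added items until nothing changes.

Start with: [D → D . D]
  [D → D . D] has the dot before D: add [D → . D D], [D → . ) T num], [D → . num b]
No further items can be added.

CLOSURE = { [D → . ) T num], [D → . D D], [D → . num b], [D → D . D] }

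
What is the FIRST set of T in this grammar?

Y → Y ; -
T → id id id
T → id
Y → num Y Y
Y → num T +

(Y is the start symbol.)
{ 'id' }

To compute FIRST(T), examine every production with T on the left-hand side, reading each right-hand side left to right until a non-nullable symbol is reached.

From T → id id id:
  - id is a terminal: add 'id' and stop
From T → id:
  - id is a terminal: add 'id' and stop

Collecting: FIRST(T) = { 'id' }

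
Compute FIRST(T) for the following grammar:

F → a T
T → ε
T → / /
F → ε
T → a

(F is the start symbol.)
To compute FIRST(T), examine every production with T on the left-hand side, reading each right-hand side left to right until a non-nullable symbol is reached.

From T → ε:
  - ε-production, so ε ∈ FIRST(T)
From T → / /:
  - '/' is a terminal: add '/' and stop
From T → a:
  - a is a terminal: add 'a' and stop

Collecting: FIRST(T) = { '/', 'a', ε }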